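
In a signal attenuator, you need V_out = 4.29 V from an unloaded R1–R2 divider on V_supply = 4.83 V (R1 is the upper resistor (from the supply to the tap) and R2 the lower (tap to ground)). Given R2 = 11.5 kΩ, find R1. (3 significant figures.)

Required fraction k = V_out/V_supply = 0.8882.
Rearranging, R1 = R2·(1−k)/k = 11.5 × 0.1259 = 1.448 kΩ.

R1 ≈ 1.45 kΩ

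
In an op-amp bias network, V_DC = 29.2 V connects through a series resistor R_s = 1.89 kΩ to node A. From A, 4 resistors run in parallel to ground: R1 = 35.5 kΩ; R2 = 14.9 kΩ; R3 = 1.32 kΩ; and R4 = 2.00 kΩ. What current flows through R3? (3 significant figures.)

I ≈ 6.22 mA

Parallel bank: R_p = 1/(1/35.5 + 1/14.9 + 1/1.32 + 1/2.00) = 0.7392 kΩ.
Node voltage V_A = V_DC · R_p/(R_s + R_p) = 29.2 × 0.2811 = 8.209 V.
Branch current I = V_A/R3 = 8.209/1.32 = 6.219 mA.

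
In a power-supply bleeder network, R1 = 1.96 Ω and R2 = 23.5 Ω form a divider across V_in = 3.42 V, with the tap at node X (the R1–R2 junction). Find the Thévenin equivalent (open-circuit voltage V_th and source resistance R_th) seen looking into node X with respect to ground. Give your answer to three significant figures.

V_th is the unloaded tap voltage: V_in · R2/(R1+R2) = 3.42 × 0.9230 = 3.157 V.
With V_in suppressed (replaced by a short), R_th = R1 ‖ R2 = (1.960 × 23.5)/(1.960 + 23.5) = 1.809 Ω.

V_th ≈ 3.16 V, R_th ≈ 1.81 Ω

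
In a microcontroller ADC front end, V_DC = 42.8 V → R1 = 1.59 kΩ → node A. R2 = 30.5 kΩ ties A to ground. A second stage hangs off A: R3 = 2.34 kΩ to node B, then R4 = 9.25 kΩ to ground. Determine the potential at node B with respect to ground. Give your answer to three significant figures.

Node A sees R2 in parallel with the series input of stage 2, R3 + R4 = 11.59 kΩ.
Effective lower resistance at A: R2 ‖ 11.59 = 8.399 kΩ.
So V_A = 42.8 × 0.8408 = 35.99 V.
Stage 2 is unloaded, so V_B = V_A · R4/(R3+R4) = 35.99 × 9.25/11.59 = 28.72 V.

V_B ≈ 28.7 V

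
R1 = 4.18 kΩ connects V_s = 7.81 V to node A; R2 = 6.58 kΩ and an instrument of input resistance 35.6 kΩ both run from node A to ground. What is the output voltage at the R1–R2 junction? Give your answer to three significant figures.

V_out ≈ 4.46 V

R2 ‖ R_L = (6.58 × 35.6)/(6.58 + 35.6) = 5.554 kΩ.
Now apply the divider: V_out = 7.81 × 0.5706 = 4.456 V.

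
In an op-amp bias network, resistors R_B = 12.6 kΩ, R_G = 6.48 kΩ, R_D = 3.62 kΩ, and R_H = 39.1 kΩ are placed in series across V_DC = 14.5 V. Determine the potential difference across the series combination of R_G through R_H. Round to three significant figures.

V ≈ 11.5 V

ΣR = 12.6 + 6.48 + 3.62 + 39.1 = 61.80 kΩ.
R_{R_G..R_H} = 6.48 + 3.62 + 39.1 = 49.20 kΩ.
Voltage divider: V = V_DC · (49.20 / 61.80) = 14.5 × 0.7961 = 11.54 V.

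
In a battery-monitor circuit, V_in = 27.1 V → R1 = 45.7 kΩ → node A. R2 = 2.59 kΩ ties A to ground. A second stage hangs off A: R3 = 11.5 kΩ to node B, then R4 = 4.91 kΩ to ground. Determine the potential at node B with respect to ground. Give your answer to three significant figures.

Looking into the second stage from A: R3 + R4 = 16.41 kΩ appears in parallel with R2.
Effective lower resistance at A: R2 ‖ 16.41 = 2.237 kΩ.
So V_A = 27.1 × 0.04666 = 1.265 V.
Stage 2 is unloaded, so V_B = V_A · R4/(R3+R4) = 1.265 × 4.91/16.41 = 0.3784 V.

V_B ≈ 0.378 V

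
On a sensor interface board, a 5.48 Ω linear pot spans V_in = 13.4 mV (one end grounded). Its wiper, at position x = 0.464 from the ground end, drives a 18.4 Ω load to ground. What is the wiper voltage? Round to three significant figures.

Split the track: R_lower = x·R_p = 2.543 Ω, R_upper = (1−x)·R_p = 2.937 Ω.
R_L loads the lower segment: effective lower R = 2.234 Ω.
Loaded-divider output: V_out = 13.4 × 0.4320 = 5.789 mV.

V_out ≈ 5.79 mV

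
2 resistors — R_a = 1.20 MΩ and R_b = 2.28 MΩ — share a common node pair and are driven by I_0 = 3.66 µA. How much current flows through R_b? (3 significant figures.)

I ≈ 1.26 µA

For two parallel branches, I_k = I_0 · (other R)/(sum of R).
I(R_b) = 3.66 × 1.20/(1.20 + 2.28) = 3.66 × 0.3448 = 1.262 µA.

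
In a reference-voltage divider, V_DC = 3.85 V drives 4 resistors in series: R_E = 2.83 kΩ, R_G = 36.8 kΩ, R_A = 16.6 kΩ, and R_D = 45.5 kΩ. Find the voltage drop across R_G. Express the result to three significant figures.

Series total: ΣR = 2.83 + 36.8 + 16.6 + 45.5 = 101.7 kΩ.
V = V_DC · R/ΣR = 3.85 × 0.3617 = 1.393 V.

V ≈ 1.39 V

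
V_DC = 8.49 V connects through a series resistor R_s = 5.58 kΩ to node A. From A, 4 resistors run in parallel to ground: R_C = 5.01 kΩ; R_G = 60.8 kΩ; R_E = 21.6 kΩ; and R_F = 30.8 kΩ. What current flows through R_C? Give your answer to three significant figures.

Parallel bank: R_p = 1/(1/5.01 + 1/60.8 + 1/21.6 + 1/30.8) = 3.392 kΩ.
V_A by voltage divider: V_A = 8.49 × 3.392/(5.58 + 3.392) = 3.210 V.
Branch current I = V_A/R_C = 3.210/5.01 = 0.6407 mA.

I ≈ 0.641 mA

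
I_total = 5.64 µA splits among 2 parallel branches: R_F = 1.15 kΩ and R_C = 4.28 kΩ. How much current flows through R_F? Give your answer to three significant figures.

With just two branches, the current splits inversely with resistance.
I(R_F) = 5.64 × 4.28/(1.15 + 4.28) = 5.64 × 0.7882 = 4.446 µA.

I ≈ 4.45 µA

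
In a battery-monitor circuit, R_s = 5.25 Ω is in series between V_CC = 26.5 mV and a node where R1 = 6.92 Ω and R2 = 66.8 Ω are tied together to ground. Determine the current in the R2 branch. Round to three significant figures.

Combine the parallel branches: R_p = (1/6.92 + 1/66.8)⁻¹ = 6.270 Ω.
V_A = 26.5 × 6.270/11.52 = 14.42 mV.
Branch current I = V_A/R2 = 14.42/66.8 = 0.2159 mA.

I ≈ 0.216 mA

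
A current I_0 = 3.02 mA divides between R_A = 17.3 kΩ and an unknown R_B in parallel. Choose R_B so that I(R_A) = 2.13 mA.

Two-branch current divider: I_A = I_0 · R_B/(R_A + R_B).
2.13/3.02 = R_B/(R_A + R_B) → R_B = R_A · (0.7053)/(1 − 0.7053) = 17.3 × 2.393 = 41.40 kΩ.

R_B ≈ 41.4 kΩ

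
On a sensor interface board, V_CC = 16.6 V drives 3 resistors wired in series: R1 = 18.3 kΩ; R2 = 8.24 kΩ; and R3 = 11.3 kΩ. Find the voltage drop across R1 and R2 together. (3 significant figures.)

Total series resistance ΣR = 18.3 + 8.24 + 11.3 = 37.84 kΩ.
R_{R1..R2} = 18.3 + 8.24 = 26.54 kΩ.
Voltage divider: V = V_CC · (26.54 / 37.84) = 16.6 × 0.7014 = 11.64 V.

V ≈ 11.6 V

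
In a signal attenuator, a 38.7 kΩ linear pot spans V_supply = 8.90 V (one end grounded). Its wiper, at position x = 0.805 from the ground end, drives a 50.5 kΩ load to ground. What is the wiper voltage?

Split the track: R_lower = x·R_p = 31.15 kΩ, R_upper = (1−x)·R_p = 7.546 kΩ.
Lower segment in parallel with the load: 31.15 ‖ 50.5 = 19.27 kΩ.
Then V_out = V_supply · 19.27/(7.546 + 19.27) = 6.395 V.

V_out ≈ 6.40 V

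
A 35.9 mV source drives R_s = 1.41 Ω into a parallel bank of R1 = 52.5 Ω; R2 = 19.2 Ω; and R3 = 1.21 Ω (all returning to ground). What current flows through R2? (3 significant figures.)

I ≈ 0.825 mA

Equivalent of the parallel group: R_p = 1.114 Ω.
V_A = 35.9 × 1.114/2.524 = 15.85 mV.
Branch current I = V_A/R2 = 15.85/19.2 = 0.8253 mA.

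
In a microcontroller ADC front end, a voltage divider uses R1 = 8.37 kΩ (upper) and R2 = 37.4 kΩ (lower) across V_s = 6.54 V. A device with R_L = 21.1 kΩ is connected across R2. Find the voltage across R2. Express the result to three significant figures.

The load sits in parallel with R2, giving an effective lower resistance R2' = R2·R_L/(R2+R_L) = 13.49 kΩ.
Voltage divider with the loaded lower leg: V_out = 6.54 × 13.49/(8.37 + 13.49) = 6.54 × 0.6171 = 4.036 V.
(Unloaded it would be 5.34 V; the load pulls it down.)

V_out ≈ 4.04 V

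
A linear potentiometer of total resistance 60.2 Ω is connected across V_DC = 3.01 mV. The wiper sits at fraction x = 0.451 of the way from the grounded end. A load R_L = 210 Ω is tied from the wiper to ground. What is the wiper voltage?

V_out ≈ 1.27 mV

The pot divides into 33.05 Ω above the wiper and 27.15 Ω below.
(x·R_p) ‖ R_L = 24.04 Ω.
Loaded-divider output: V_out = 3.01 × 0.4211 = 1.268 mV.
(Unloaded: V_out = x·V_DC = 1.36 mV.)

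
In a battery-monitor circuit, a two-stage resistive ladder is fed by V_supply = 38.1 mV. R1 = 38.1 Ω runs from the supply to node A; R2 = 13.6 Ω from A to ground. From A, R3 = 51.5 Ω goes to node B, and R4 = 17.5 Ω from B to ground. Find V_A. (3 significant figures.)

The second stage (R3 + R4 = 69.00 Ω) loads node A in parallel with R2.
R2 ‖ (R3+R4) = 11.36 Ω.
So V_A = 38.1 × 0.2297 = 8.751 mV.

V_A ≈ 8.75 mV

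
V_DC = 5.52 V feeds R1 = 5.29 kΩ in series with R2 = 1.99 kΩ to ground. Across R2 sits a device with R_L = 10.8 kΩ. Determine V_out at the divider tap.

V_out ≈ 1.33 V

First combine the lower leg with the load: R2 ‖ R_L = 1.680 kΩ.
Then V_out = V_DC · R2'/(R1 + R2') = 5.52 × 1.680/6.970 = 1.331 V.
(Unloaded it would be 1.51 V; the load pulls it down.)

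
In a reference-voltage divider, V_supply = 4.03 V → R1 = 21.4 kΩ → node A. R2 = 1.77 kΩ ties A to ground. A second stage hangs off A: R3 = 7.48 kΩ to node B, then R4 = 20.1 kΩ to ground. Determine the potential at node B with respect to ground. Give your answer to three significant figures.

The second stage (R3 + R4 = 27.58 kΩ) loads node A in parallel with R2.
R2 ‖ (R3+R4) = 1.663 kΩ.
So V_A = 4.03 × 0.07212 = 0.2906 V.
V_B = V_A × 0.7288 = 0.2118 V.

V_B ≈ 0.212 V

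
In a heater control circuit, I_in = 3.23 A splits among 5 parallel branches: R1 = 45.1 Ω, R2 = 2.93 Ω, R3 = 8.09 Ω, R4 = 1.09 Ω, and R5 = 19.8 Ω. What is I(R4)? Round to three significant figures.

Conductances: ΣG = 1/45.1 + 1/2.93 + 1/8.09 + 1/1.09 + 1/19.8 = 1.455 (1/Ω).
R4 takes the fraction G_k/ΣG = 0.9174/1.455 = 0.6305, so I = 3.23 × 0.6305 = 2.037 A.

I ≈ 2.04 A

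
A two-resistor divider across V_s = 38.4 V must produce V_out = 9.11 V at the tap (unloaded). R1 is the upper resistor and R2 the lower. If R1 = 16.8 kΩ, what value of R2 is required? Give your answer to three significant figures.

V_out/V_s = R2/(R1+R2) = 0.2372.
Rearranging, R2 = R1·k/(1−k) = 16.8 × 0.3110 = 5.225 kΩ.

R2 ≈ 5.23 kΩ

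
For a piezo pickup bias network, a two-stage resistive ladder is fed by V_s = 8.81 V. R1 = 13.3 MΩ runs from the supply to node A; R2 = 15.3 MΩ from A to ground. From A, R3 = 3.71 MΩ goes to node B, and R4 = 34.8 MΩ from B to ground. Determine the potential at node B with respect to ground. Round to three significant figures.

V_B ≈ 3.59 V

Looking into the second stage from A: R3 + R4 = 38.51 MΩ appears in parallel with R2.
Effective lower resistance at A: R2 ‖ 38.51 = 10.95 MΩ.
So V_A = 8.81 × 0.4515 = 3.978 V.
Then the unloaded second divider: V_B = V_A × R4/(R3+R4) = 3.978 × 0.9037 = 3.595 V.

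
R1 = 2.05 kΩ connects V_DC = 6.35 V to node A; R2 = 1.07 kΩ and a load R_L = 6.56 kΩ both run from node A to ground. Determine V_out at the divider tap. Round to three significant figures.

V_out ≈ 1.97 V

The load sits in parallel with R2, giving an effective lower resistance R2' = R2·R_L/(R2+R_L) = 0.9199 kΩ.
Now apply the divider: V_out = 6.35 × 0.3098 = 1.967 V.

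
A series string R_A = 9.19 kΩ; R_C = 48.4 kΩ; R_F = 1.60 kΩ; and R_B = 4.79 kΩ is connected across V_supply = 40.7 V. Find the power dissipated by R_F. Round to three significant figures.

P ≈ 0.647 mW

The common current is I = 40.7/63.98 = 0.6361 mA.
P = I²R = 0.4047 × 1.60 = 0.6475 mW.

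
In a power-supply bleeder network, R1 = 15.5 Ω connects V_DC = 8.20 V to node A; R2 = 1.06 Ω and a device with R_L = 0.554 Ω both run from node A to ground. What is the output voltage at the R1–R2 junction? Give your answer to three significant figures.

The load sits in parallel with R2, giving an effective lower resistance R2' = R2·R_L/(R2+R_L) = 0.3638 Ω.
Then V_out = V_DC · R2'/(R1 + R2') = 8.20 × 0.3638/15.86 = 0.1881 V.
(Unloaded it would be 0.525 V; the load pulls it down.)

V_out ≈ 0.188 V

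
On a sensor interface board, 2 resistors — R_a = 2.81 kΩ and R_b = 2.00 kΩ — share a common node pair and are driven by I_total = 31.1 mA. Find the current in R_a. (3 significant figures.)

I ≈ 12.9 mA

With just two branches, the current splits inversely with resistance.
I(R_a) = 31.1 × 2.00/(2.81 + 2.00) = 31.1 × 0.4158 = 12.93 mA.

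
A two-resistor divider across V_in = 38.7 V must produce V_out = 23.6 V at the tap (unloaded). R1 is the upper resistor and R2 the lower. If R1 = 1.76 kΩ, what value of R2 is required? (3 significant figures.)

R2 ≈ 2.75 kΩ

V_out/V_in = R2/(R1+R2) = 0.6098.
So R2 = R1 · V_out/(V_in − V_out) = 1.76 × 23.6/(38.7 − 23.6) = 1.76 × 1.563 = 2.751 kΩ.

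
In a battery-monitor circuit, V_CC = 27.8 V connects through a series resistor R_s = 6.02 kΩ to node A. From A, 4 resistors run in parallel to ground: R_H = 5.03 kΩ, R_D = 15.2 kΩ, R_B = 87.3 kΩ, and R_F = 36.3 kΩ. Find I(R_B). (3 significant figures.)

Equivalent of the parallel group: R_p = 3.294 kΩ.
V_A = 27.8 × 3.294/9.314 = 9.831 V.
Branch current I = V_A/R_B = 9.831/87.3 = 0.1126 mA.
(Equivalently: I_total = 2.985 mA, then current-divider fraction G_k/ΣG = 0.03773.)

I ≈ 0.113 mA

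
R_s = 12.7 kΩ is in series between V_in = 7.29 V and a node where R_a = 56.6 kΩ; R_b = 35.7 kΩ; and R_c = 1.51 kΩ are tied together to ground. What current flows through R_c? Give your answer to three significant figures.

Combine the parallel branches: R_p = (1/56.6 + 1/35.7 + 1/1.51)⁻¹ = 1.413 kΩ.
V_A = 7.29 × 1.413/14.11 = 0.7297 V.
I(R_c) = V_A / R_c = 0.7297/1.51 = 0.4832 mA.
(Check via current divider: I_total = 0.5166 mA; share G_k/ΣG = 0.9355 → same result.)

I ≈ 0.483 mA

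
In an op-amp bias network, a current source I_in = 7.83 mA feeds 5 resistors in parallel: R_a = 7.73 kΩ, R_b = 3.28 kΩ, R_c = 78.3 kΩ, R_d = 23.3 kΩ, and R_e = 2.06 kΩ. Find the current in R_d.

I ≈ 0.345 mA

Conductances: ΣG = 1/7.73 + 1/3.28 + 1/78.3 + 1/23.3 + 1/2.06 = 0.9754 (1/kΩ).
R_d takes the fraction G_k/ΣG = 0.04292/0.9754 = 0.04400, so I = 7.83 × 0.04400 = 0.3445 mA.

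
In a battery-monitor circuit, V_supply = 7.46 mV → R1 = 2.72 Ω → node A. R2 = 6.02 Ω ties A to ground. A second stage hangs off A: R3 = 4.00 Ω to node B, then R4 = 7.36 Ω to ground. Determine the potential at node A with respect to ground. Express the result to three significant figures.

V_A ≈ 4.41 mV

Node A sees R2 in parallel with the series input of stage 2, R3 + R4 = 11.36 Ω.
Effective lower resistance at A: R2 ‖ 11.36 = 3.935 Ω.
First divider: V_A = V_supply · 3.935/(2.72 + 3.935) = 4.411 mV.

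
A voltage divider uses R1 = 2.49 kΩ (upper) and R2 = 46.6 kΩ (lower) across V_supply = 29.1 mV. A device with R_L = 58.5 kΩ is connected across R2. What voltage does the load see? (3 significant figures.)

The load sits in parallel with R2, giving an effective lower resistance R2' = R2·R_L/(R2+R_L) = 25.94 kΩ.
Then V_out = V_supply · R2'/(R1 + R2') = 29.1 × 25.94/28.43 = 26.55 mV.
(Unloaded it would be 27.6 mV; the load pulls it down.)

V_out ≈ 26.6 mV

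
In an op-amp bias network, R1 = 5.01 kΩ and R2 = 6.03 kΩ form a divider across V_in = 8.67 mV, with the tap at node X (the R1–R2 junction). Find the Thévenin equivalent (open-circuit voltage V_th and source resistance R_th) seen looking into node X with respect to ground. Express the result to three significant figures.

With X open, the divider is unloaded: V_th = 8.67 × 6.03/11.04 = 4.736 mV.
Looking into X with the source shorted: R_th = R1·R2/(R1+R2) = 5.010 × 6.03/11.04 = 2.736 kΩ.

V_th ≈ 4.74 mV, R_th ≈ 2.74 kΩ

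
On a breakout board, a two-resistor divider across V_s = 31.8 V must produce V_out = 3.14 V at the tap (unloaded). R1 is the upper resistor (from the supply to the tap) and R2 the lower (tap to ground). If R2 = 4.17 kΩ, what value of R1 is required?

Required fraction k = V_out/V_s = 0.09874.
So R1 = R2 · (V_s/V_out − 1) = 4.17 × (31.8/3.14 − 1) = 4.17 × 9.127 = 38.06 kΩ.

R1 ≈ 38.1 kΩ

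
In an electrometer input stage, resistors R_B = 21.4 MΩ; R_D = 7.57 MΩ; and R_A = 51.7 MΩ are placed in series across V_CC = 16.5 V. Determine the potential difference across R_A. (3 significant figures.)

Series total: ΣR = 21.4 + 7.57 + 51.7 = 80.67 MΩ.
By the voltage-divider rule, V = 16.5 × 51.70/80.67 = 10.57 V.

V ≈ 10.6 V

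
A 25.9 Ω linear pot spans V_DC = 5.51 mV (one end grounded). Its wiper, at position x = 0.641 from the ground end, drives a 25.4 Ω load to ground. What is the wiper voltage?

Lower segment x·R_p = 16.60 Ω; upper segment (1−x)·R_p = 9.298 Ω.
(x·R_p) ‖ R_L = 10.04 Ω.
Loaded-divider output: V_out = 5.51 × 0.5192 = 2.861 mV.

V_out ≈ 2.86 mV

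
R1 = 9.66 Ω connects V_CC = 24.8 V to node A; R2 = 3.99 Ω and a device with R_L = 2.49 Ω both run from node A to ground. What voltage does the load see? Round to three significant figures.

R2 ‖ R_L = (3.99 × 2.49)/(3.99 + 2.49) = 1.533 Ω.
Voltage divider with the loaded lower leg: V_out = 24.8 × 1.533/(9.66 + 1.533) = 24.8 × 0.1370 = 3.397 V.

V_out ≈ 3.40 V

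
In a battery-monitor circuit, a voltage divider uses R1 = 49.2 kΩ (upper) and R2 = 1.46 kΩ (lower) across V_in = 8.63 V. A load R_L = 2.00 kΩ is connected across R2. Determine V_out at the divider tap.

V_out ≈ 0.146 V

The load sits in parallel with R2, giving an effective lower resistance R2' = R2·R_L/(R2+R_L) = 0.8439 kΩ.
Then V_out = V_in · R2'/(R1 + R2') = 8.63 × 0.8439/50.04 = 0.1455 V.
(Unloaded it would be 0.249 V; the load pulls it down.)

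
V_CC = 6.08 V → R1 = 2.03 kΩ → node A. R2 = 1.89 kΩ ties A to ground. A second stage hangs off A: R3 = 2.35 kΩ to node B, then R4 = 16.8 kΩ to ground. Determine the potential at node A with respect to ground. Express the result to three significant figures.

V_A ≈ 2.79 V

The second stage (R3 + R4 = 19.15 kΩ) loads node A in parallel with R2.
R2 ‖ (R3+R4) = 1.720 kΩ.
So V_A = 6.08 × 0.4587 = 2.789 V.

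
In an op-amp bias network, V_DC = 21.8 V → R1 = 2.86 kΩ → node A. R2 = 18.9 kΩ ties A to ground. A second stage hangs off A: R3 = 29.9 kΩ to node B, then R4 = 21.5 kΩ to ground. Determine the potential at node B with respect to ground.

Node A sees R2 in parallel with the series input of stage 2, R3 + R4 = 51.40 kΩ.
R2 ‖ (R3+R4) = 13.82 kΩ.
First divider: V_A = V_DC · 13.82/(2.86 + 13.82) = 18.06 V.
V_B = V_A × 0.4183 = 7.555 V.

V_B ≈ 7.56 V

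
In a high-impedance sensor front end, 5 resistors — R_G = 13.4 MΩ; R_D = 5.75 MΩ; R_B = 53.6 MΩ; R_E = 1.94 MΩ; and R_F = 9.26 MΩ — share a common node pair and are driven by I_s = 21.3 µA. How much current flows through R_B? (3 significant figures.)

Total conductance ΣG = 1/13.4 + 1/5.75 + 1/53.6 + 1/1.94 + 1/9.26 = 0.8907 (units of 1/MΩ).
By the current-divider rule, I = I_s · G_k/ΣG = 21.3 × 0.02095 = 0.4462 µA.

I ≈ 0.446 µA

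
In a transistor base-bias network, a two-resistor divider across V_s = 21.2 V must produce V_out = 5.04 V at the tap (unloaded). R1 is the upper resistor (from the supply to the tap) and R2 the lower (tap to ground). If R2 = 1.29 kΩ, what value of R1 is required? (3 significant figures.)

R1 ≈ 4.14 kΩ

V_out/V_s = R2/(R1+R2) = 0.2377.
So R1 = R2 · (V_s/V_out − 1) = 1.29 × (21.2/5.04 − 1) = 1.29 × 3.206 = 4.136 kΩ.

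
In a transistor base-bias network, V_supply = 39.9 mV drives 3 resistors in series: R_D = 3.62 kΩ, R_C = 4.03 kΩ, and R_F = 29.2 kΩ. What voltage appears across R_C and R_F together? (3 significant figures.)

Series total: ΣR = 3.62 + 4.03 + 29.2 = 36.85 kΩ.
R_{R_C..R_F} = 4.03 + 29.2 = 33.23 kΩ.
Voltage divider: V = V_supply · (33.23 / 36.85) = 39.9 × 0.9018 = 35.98 mV.

V ≈ 36.0 mV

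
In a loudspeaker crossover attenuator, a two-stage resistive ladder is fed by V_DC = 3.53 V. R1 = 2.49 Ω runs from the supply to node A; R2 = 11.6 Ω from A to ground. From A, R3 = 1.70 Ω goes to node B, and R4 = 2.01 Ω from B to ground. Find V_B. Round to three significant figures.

The second stage (R3 + R4 = 3.710 Ω) loads node A in parallel with R2.
R2 ‖ (R3+R4) = 2.811 Ω.
V_A = 3.53 × 2.811/(2.49 + 2.811) = 1.872 V.
Then the unloaded second divider: V_B = V_A × R4/(R3+R4) = 1.872 × 0.5418 = 1.014 V.

V_B ≈ 1.01 V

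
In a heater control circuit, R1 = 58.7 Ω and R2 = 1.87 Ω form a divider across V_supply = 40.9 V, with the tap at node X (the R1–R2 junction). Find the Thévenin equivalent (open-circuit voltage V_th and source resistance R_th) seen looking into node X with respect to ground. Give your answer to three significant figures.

V_th ≈ 1.26 V, R_th ≈ 1.81 Ω

V_th is the unloaded tap voltage: V_supply · R2/(R1+R2) = 40.9 × 0.03087 = 1.263 V.
Zeroing V_supply shorts the top of R1 to ground, so R_th = R1 ‖ R2 = 1.812 Ω.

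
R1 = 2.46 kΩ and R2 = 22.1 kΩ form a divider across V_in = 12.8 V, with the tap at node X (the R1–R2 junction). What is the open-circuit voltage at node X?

Open-circuit (no load on X): V_th = V_in · R2/(R1 + R2) = 12.8 × 22.1/(2.460 + 22.1) = 11.52 V.

V_th ≈ 11.5 V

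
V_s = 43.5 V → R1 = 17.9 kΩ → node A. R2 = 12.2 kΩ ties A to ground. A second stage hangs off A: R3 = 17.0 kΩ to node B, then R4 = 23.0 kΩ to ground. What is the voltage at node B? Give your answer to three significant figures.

Node A sees R2 in parallel with the series input of stage 2, R3 + R4 = 40.00 kΩ.
Effective lower resistance at A: R2 ‖ 40.00 = 9.349 kΩ.
So V_A = 43.5 × 0.3431 = 14.92 V.
V_B = V_A × 0.5750 = 8.581 V.

V_B ≈ 8.58 V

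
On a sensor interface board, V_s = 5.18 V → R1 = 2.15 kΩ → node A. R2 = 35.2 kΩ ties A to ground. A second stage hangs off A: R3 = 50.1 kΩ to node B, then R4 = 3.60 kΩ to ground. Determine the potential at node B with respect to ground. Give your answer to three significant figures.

V_B ≈ 0.315 V

Node A sees R2 in parallel with the series input of stage 2, R3 + R4 = 53.70 kΩ.
R2 ‖ (R3+R4) = 21.26 kΩ.
So V_A = 5.18 × 0.9082 = 4.704 V.
V_B = V_A × 0.06704 = 0.3154 V.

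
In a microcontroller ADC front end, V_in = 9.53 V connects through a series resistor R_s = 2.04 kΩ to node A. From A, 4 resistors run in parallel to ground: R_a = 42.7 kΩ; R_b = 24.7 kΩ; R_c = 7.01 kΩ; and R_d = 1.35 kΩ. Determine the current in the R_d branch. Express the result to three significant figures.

Combine the parallel branches: R_p = (1/42.7 + 1/24.7 + 1/7.01 + 1/1.35)⁻¹ = 1.056 kΩ.
V_A = 9.53 × 1.056/3.096 = 3.250 V.
Branch current I = V_A/R_d = 3.250/1.35 = 2.407 mA.

I ≈ 2.41 mA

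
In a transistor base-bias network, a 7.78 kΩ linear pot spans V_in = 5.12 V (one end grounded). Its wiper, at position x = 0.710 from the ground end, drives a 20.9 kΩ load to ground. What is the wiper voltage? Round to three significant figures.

Split the track: R_lower = x·R_p = 5.524 kΩ, R_upper = (1−x)·R_p = 2.256 kΩ.
R_L loads the lower segment: effective lower R = 4.369 kΩ.
V_out = 5.12 × 4.369/(2.256 + 4.369) = 3.376 V.

V_out ≈ 3.38 V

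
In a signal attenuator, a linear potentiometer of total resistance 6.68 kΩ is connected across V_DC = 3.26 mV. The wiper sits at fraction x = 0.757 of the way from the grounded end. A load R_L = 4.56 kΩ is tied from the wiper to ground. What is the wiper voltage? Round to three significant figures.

Lower segment x·R_p = 5.057 kΩ; upper segment (1−x)·R_p = 1.623 kΩ.
R_L loads the lower segment: effective lower R = 2.398 kΩ.
Loaded-divider output: V_out = 3.26 × 0.5963 = 1.944 mV.
(Unloaded: V_out = x·V_DC = 2.47 mV.)

V_out ≈ 1.94 mV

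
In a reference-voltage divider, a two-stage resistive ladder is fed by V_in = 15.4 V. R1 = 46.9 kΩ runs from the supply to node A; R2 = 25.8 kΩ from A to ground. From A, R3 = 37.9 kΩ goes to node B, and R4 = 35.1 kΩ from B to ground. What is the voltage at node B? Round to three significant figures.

V_B ≈ 2.14 V

The second stage (R3 + R4 = 73.00 kΩ) loads node A in parallel with R2.
Effective lower resistance at A: R2 ‖ 73.00 = 19.06 kΩ.
First divider: V_A = V_in · 19.06/(46.9 + 19.06) = 4.450 V.
Then the unloaded second divider: V_B = V_A × R4/(R3+R4) = 4.450 × 0.4808 = 2.140 V.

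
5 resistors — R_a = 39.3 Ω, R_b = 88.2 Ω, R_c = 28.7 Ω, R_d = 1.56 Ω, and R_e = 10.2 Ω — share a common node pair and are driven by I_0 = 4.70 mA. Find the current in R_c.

I ≈ 0.202 mA

ΣG = 1/39.3 + 1/88.2 + 1/28.7 + 1/1.56 + 1/10.2 = 0.8107.
By the current-divider rule, I = I_0 · G_k/ΣG = 4.70 × 0.04298 = 0.2020 mA.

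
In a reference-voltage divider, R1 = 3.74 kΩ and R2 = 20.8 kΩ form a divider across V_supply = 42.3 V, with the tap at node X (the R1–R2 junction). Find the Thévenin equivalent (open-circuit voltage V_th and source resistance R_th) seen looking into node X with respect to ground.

Open-circuit (no load on X): V_th = V_supply · R2/(R1 + R2) = 42.3 × 20.8/(3.740 + 20.8) = 35.85 V.
Zeroing V_supply shorts the top of R1 to ground, so R_th = R1 ‖ R2 = 3.170 kΩ.

V_th ≈ 35.9 V, R_th ≈ 3.17 kΩ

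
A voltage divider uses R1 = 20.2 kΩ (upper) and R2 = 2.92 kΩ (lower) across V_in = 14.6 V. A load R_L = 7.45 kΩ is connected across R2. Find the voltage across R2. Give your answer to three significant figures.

V_out ≈ 1.37 V

First combine the lower leg with the load: R2 ‖ R_L = 2.098 kΩ.
Voltage divider with the loaded lower leg: V_out = 14.6 × 2.098/(20.2 + 2.098) = 14.6 × 0.09408 = 1.374 V.
(Unloaded it would be 1.84 V; the load pulls it down.)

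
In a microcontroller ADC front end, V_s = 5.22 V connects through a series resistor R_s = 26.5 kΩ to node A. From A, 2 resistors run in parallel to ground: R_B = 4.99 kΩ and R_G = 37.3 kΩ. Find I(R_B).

Equivalent of the parallel group: R_p = 4.401 kΩ.
V_A by voltage divider: V_A = 5.22 × 4.401/(26.5 + 4.401) = 0.7435 V.
Branch current I = V_A/R_B = 0.7435/4.99 = 0.1490 mA.
(Check via current divider: I_total = 0.1689 mA; share G_k/ΣG = 0.8820 → same result.)

I ≈ 0.149 mA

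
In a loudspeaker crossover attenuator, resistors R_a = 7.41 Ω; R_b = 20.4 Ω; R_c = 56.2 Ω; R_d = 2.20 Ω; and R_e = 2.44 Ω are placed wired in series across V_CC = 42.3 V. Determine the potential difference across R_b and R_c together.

ΣR = 7.41 + 20.4 + 56.2 + 2.20 + 2.44 = 88.65 Ω.
R_{R_b..R_c} = 20.4 + 56.2 = 76.60 Ω.
Voltage divider: V = V_CC · (76.60 / 88.65) = 42.3 × 0.8641 = 36.55 V.

V ≈ 36.6 V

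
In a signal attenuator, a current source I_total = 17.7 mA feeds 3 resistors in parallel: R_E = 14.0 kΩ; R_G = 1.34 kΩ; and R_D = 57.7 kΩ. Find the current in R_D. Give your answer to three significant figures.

Conductances: ΣG = 1/14.0 + 1/1.34 + 1/57.7 = 0.8350 (1/kΩ).
Current divider: I(R_D) = I_total · G_k/ΣG = 17.7 × (0.01733/0.8350) = 17.7 × 0.02076 = 0.3674 mA.

I ≈ 0.367 mA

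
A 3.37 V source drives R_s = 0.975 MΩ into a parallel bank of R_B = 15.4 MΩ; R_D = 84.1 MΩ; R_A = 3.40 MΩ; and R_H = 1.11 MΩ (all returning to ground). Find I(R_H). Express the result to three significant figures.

Parallel bank: R_p = 1/(1/15.4 + 1/84.1 + 1/3.40 + 1/1.11) = 0.7863 MΩ.
V_A = 3.37 × 0.7863/1.761 = 1.504 V.
I(R_H) = V_A / R_H = 1.504/1.11 = 1.355 µA.

I ≈ 1.36 µA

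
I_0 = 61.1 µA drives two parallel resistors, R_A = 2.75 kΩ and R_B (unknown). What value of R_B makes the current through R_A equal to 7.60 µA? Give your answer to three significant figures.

R_B ≈ 0.391 kΩ

The fraction through R_A equals R_B/(R_A+R_B).
7.60/61.1 = R_B/(R_A + R_B) → R_B = R_A · (0.1244)/(1 − 0.1244) = 2.75 × 0.1421 = 0.3907 kΩ.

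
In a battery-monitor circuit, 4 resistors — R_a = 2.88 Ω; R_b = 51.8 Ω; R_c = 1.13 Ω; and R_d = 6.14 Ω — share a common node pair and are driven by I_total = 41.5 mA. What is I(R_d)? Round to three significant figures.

Total conductance ΣG = 1/2.88 + 1/51.8 + 1/1.13 + 1/6.14 = 1.414 (units of 1/Ω).
Current divider: I(R_d) = I_total · G_k/ΣG = 41.5 × (0.1629/1.414) = 41.5 × 0.1152 = 4.779 mA.

I ≈ 4.78 mA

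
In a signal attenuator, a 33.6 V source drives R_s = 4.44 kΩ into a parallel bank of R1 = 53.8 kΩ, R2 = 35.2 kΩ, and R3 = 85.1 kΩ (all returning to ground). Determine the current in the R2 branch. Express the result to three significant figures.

I ≈ 0.757 mA

Parallel bank: R_p = 1/(1/53.8 + 1/35.2 + 1/85.1) = 17.02 kΩ.
V_A = 33.6 × 17.02/21.46 = 26.65 V.
I(R2) = V_A / R2 = 26.65/35.2 = 0.7571 mA.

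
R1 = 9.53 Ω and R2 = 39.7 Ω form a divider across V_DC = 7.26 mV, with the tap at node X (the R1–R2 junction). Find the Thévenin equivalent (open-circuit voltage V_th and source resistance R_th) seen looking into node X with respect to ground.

V_th ≈ 5.85 mV, R_th ≈ 7.69 Ω

V_th is the unloaded tap voltage: V_DC · R2/(R1+R2) = 7.26 × 0.8064 = 5.855 mV.
With V_DC suppressed (replaced by a short), R_th = R1 ‖ R2 = (9.530 × 39.7)/(9.530 + 39.7) = 7.685 Ω.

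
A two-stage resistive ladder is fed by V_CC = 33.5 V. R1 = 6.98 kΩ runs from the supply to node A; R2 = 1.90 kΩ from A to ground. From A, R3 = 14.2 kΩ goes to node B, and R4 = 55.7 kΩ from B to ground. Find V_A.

V_A ≈ 7.02 V

The second stage (R3 + R4 = 69.90 kΩ) loads node A in parallel with R2.
R2 ‖ (R3+R4) = 1.850 kΩ.
So V_A = 33.5 × 0.2095 = 7.018 V.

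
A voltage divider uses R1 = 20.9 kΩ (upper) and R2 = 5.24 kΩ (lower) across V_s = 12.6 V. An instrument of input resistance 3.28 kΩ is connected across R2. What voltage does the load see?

R2 ‖ R_L = (5.24 × 3.28)/(5.24 + 3.28) = 2.017 kΩ.
Voltage divider with the loaded lower leg: V_out = 12.6 × 2.017/(20.9 + 2.017) = 12.6 × 0.08802 = 1.109 V.

V_out ≈ 1.11 V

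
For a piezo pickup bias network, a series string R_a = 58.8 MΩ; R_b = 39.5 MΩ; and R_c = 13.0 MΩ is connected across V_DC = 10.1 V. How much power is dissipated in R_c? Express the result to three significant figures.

The common current is I = 10.1/111.3 = 0.09075 µA.
V(R_c) = I·R = 1.180 V; P = V·I = 1.180 × 0.09075 = 0.1071 µW.

P ≈ 0.107 µW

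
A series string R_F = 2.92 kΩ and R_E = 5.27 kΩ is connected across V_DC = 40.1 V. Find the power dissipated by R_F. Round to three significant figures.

Series current I = V_DC/ΣR = 40.1/8.190 = 4.896 mA.
P = I²R = 23.97 × 2.92 = 70.00 mW.

P ≈ 70.0 mW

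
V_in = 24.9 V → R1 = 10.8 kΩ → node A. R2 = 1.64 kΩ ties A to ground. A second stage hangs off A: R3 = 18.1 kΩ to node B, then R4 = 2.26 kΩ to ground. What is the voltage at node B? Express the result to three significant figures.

V_B ≈ 0.341 V

Node A sees R2 in parallel with the series input of stage 2, R3 + R4 = 20.36 kΩ.
R2 ‖ (R3+R4) = 1.518 kΩ.
V_A = 24.9 × 1.518/(10.8 + 1.518) = 3.068 V.
Then the unloaded second divider: V_B = V_A × R4/(R3+R4) = 3.068 × 0.1110 = 0.3406 V.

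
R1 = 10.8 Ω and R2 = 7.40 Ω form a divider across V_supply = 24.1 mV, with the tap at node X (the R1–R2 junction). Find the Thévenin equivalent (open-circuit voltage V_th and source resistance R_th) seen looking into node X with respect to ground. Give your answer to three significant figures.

V_th is the unloaded tap voltage: V_supply · R2/(R1+R2) = 24.1 × 0.4066 = 9.799 mV.
Looking into X with the source shorted: R_th = R1·R2/(R1+R2) = 10.80 × 7.40/18.20 = 4.391 Ω.

V_th ≈ 9.80 mV, R_th ≈ 4.39 Ω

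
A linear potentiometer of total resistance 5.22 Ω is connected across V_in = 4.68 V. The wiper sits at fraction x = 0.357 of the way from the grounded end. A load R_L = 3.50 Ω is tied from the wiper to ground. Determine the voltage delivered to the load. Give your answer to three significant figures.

V_out ≈ 1.24 V

The pot divides into 3.356 Ω above the wiper and 1.864 Ω below.
(x·R_p) ‖ R_L = 1.216 Ω.
Loaded-divider output: V_out = 4.68 × 0.2659 = 1.245 V.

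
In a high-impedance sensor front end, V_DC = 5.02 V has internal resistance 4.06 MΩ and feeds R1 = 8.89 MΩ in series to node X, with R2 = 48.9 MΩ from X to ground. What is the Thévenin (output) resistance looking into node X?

R1' = 4.06 + 8.89 = 12.95 MΩ (source resistance + R1).
Zeroing V_DC shorts the top of R1' to ground, so R_th = R1' ‖ R2 = 10.24 MΩ.

R_th ≈ 10.2 MΩ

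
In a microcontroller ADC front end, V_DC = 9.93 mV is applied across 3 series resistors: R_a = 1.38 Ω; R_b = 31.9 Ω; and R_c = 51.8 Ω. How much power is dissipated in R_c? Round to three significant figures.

Series current I = V_DC/ΣR = 9.93/85.08 = 0.1167 mA.
V(R_c) = I·R = 6.046 mV; P = V·I = 6.046 × 0.1167 = 0.7056 µW.

P ≈ 0.706 µW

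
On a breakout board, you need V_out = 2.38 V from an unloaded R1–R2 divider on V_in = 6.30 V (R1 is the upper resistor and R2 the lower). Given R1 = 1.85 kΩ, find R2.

R2 ≈ 1.12 kΩ

V_out/V_in = R2/(R1+R2) = 0.3778.
R2 = R1 · 0.3778/(1 − 0.3778) = 1.123 kΩ.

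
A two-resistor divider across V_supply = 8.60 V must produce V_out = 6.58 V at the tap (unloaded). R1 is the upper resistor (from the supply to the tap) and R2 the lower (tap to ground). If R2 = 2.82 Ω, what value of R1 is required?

V_out/V_supply = R2/(R1+R2) = 0.7651.
Rearranging, R1 = R2·(1−k)/k = 2.82 × 0.3070 = 0.8657 Ω.

R1 ≈ 0.866 Ω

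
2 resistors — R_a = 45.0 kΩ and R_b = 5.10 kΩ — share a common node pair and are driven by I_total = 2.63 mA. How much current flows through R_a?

I ≈ 0.268 mA

For two parallel branches, I_k = I_total · (other R)/(sum of R).
I(R_a) = 2.63 × 5.10/(45.0 + 5.10) = 2.63 × 0.1018 = 0.2677 mA.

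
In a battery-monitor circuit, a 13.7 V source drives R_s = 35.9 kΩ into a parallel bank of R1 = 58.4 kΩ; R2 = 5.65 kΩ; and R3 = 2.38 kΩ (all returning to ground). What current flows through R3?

Parallel bank: R_p = 1/(1/58.4 + 1/5.65 + 1/2.38) = 1.628 kΩ.
V_A = 13.7 × 1.628/37.53 = 0.5943 V.
I(R3) = V_A / R3 = 0.5943/2.38 = 0.2497 mA.

I ≈ 0.250 mA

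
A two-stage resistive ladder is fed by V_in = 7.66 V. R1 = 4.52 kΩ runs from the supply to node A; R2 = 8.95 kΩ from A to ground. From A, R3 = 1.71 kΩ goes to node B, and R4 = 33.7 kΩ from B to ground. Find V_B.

V_B ≈ 4.47 V

The second stage (R3 + R4 = 35.41 kΩ) loads node A in parallel with R2.
R2 ‖ (R3+R4) = 7.144 kΩ.
V_A = 7.66 × 7.144/(4.52 + 7.144) = 4.692 V.
V_B = V_A × 0.9517 = 4.465 V.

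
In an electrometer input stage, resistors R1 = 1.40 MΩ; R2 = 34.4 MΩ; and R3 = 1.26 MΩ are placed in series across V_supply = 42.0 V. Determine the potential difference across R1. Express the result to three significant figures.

ΣR = 1.40 + 34.4 + 1.26 = 37.06 MΩ.
V = V_supply · R/ΣR = 42.0 × 0.03778 = 1.587 V.

V ≈ 1.59 V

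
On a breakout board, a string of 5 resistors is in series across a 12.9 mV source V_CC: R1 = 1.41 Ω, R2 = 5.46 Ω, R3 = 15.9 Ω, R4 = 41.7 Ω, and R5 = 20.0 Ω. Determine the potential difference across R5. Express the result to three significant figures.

ΣR = 1.41 + 5.46 + 15.9 + 41.7 + 20.0 = 84.47 Ω.
V = V_CC · R/ΣR = 12.9 × 0.2368 = 3.054 mV.

V ≈ 3.05 mV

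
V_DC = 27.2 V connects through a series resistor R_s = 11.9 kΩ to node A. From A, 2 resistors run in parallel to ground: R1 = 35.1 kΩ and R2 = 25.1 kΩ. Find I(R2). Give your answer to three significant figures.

Parallel bank: R_p = 1/(1/35.1 + 1/25.1) = 14.63 kΩ.
V_A = 27.2 × 14.63/26.53 = 15.00 V.
I(R2) = V_A / R2 = 15.00/25.1 = 0.5977 mA.

I ≈ 0.598 mA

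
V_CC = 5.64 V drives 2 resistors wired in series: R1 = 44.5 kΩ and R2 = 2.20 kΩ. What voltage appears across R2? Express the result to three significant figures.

Total series resistance ΣR = 44.5 + 2.20 = 46.70 kΩ.
Voltage divider: V = V_CC · (2.200 / 46.70) = 5.64 × 0.04711 = 0.2657 V.

V ≈ 0.266 V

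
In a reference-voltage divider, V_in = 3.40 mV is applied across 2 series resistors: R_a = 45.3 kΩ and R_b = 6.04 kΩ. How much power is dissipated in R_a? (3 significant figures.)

Series current I = V_in/ΣR = 3.40/51.34 = 0.06623 µA.
V(R_a) = I·R = 3.000 mV; P = V·I = 3.000 × 0.06623 = 0.1987 nW.

P ≈ 0.199 nW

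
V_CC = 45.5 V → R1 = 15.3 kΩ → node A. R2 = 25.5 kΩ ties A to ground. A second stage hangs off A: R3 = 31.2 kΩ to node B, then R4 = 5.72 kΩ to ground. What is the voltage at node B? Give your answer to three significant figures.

V_B ≈ 3.50 V

Looking into the second stage from A: R3 + R4 = 36.92 kΩ appears in parallel with R2.
Effective lower resistance at A: R2 ‖ 36.92 = 15.08 kΩ.
So V_A = 45.5 × 0.4964 = 22.59 V.
Stage 2 is unloaded, so V_B = V_A · R4/(R3+R4) = 22.59 × 5.72/36.92 = 3.499 V.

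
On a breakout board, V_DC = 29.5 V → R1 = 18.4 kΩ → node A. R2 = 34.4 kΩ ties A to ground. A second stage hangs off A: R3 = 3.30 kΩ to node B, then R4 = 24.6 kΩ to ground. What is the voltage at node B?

The second stage (R3 + R4 = 27.90 kΩ) loads node A in parallel with R2.
R2 ‖ (R3+R4) = 15.41 kΩ.
So V_A = 29.5 × 0.4557 = 13.44 V.
V_B = V_A × 0.8817 = 11.85 V.

V_B ≈ 11.9 V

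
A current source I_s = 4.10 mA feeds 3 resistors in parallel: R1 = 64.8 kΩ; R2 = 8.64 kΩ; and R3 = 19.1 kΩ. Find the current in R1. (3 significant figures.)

I ≈ 0.345 mA

ΣG = 1/64.8 + 1/8.64 + 1/19.1 = 0.1835.
R1 takes the fraction G_k/ΣG = 0.01543/0.1835 = 0.08409, so I = 4.10 × 0.08409 = 0.3448 mA.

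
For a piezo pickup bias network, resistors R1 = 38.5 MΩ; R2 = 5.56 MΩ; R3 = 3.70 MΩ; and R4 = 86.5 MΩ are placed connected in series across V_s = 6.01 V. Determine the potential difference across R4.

Total series resistance ΣR = 38.5 + 5.56 + 3.70 + 86.5 = 134.3 MΩ.
Voltage divider: V = V_s · (86.50 / 134.3) = 6.01 × 0.6443 = 3.872 V.

V ≈ 3.87 V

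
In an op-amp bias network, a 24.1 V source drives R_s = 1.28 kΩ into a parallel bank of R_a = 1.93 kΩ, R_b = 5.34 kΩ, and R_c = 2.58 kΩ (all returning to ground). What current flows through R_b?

I ≈ 1.88 mA

Combine the parallel branches: R_p = (1/1.93 + 1/5.34 + 1/2.58)⁻¹ = 0.9149 kΩ.
V_A by voltage divider: V_A = 24.1 × 0.9149/(1.28 + 0.9149) = 10.05 V.
I(R_b) = V_A / R_b = 10.05/5.34 = 1.881 mA.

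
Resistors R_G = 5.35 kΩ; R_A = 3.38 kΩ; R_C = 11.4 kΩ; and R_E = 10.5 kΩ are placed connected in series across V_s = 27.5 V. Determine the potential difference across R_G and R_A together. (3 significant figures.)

V ≈ 7.84 V

ΣR = 5.35 + 3.38 + 11.4 + 10.5 = 30.63 kΩ.
R_{R_G..R_A} = 5.35 + 3.38 = 8.730 kΩ.
By the voltage-divider rule, V = 27.5 × 8.730/30.63 = 7.838 V.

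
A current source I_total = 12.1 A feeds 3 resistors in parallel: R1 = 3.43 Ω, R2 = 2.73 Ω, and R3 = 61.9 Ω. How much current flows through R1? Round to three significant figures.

Total conductance ΣG = 1/3.43 + 1/2.73 + 1/61.9 = 0.6740 (units of 1/Ω).
Current divider: I(R1) = I_total · G_k/ΣG = 12.1 × (0.2915/0.6740) = 12.1 × 0.4326 = 5.234 A.

I ≈ 5.23 A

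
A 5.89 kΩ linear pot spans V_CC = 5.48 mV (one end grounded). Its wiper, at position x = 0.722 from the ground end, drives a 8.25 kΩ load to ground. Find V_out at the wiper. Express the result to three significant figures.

Split the track: R_lower = x·R_p = 4.253 kΩ, R_upper = (1−x)·R_p = 1.637 kΩ.
R_L loads the lower segment: effective lower R = 2.806 kΩ.
Loaded-divider output: V_out = 5.48 × 0.6315 = 3.461 mV.
(Unloaded: V_out = x·V_CC = 3.96 mV.)

V_out ≈ 3.46 mV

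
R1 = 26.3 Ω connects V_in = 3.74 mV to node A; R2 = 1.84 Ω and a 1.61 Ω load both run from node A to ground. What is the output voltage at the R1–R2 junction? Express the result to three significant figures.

V_out ≈ 0.118 mV

R2 ‖ R_L = (1.84 × 1.61)/(1.84 + 1.61) = 0.8587 Ω.
Then V_out = V_in · R2'/(R1 + R2') = 3.74 × 0.8587/27.16 = 0.1182 mV.
(Unloaded it would be 0.245 mV; the load pulls it down.)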